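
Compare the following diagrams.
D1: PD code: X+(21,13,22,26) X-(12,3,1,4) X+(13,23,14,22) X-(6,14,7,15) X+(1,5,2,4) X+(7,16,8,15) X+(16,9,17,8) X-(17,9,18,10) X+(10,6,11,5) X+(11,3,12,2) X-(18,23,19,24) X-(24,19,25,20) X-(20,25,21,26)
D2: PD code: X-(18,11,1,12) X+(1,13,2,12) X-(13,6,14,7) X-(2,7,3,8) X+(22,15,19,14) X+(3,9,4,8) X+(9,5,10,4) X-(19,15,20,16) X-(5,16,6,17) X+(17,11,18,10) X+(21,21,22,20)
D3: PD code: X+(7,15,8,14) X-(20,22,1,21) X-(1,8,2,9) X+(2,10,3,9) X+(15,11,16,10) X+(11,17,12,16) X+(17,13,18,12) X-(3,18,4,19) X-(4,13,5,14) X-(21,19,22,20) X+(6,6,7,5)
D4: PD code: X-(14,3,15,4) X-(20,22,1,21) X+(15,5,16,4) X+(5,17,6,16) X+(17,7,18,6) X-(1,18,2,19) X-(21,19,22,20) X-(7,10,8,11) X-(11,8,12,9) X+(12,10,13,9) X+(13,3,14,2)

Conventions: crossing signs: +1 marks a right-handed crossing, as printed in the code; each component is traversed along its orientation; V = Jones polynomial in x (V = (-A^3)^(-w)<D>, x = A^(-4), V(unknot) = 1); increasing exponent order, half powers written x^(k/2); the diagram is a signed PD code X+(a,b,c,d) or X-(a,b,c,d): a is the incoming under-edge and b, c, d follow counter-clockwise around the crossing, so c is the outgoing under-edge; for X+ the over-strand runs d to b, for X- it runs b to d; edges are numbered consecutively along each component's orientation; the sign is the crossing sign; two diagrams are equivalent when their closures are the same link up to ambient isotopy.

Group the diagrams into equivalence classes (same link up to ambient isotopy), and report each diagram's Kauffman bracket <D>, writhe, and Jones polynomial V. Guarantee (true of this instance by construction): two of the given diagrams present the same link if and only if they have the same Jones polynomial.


grouping into links: {D1} | {D2} | {D3, D4}
V(D1) = -x^(-1/2) - x^(1/2)  (w +1, c 13, <D> = A + A^5)
V(D2) = -x^(-5/2) - x^(5/2)  (w +1, c 11, <D> = A^-7 + A^13)
D3 (bracket -A^-11 + A^-7 - A^-3 + 2A + A^9; 11 crossings at w = +1): V = -x^(-3/2) - 2x^(1/2) + x^(3/2) - x^(5/2) + x^(7/2)
D4 (bracket -A^-17 + A^-13 - A^-9 + 2A^-5 + A^3; 11 crossings at w = -1): V = -x^(-3/2) - 2x^(1/2) + x^(3/2) - x^(5/2) + x^(7/2)
key observation: V(x) takes 3 values over 4 diagrams, fixing the grouping


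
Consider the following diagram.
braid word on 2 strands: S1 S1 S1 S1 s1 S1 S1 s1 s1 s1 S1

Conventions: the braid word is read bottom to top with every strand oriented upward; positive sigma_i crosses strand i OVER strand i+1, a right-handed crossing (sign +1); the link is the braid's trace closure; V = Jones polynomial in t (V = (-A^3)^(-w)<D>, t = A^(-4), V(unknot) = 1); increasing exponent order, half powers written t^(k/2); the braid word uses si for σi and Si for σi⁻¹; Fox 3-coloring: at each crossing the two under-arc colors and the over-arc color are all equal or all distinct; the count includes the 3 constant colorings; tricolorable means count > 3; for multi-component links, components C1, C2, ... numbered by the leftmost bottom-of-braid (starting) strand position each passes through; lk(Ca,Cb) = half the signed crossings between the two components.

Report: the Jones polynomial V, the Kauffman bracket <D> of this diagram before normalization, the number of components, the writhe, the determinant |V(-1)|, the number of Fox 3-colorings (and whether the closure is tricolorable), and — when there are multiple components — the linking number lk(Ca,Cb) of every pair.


V(t) = -t^-4 + t^-3 + t^-1
bracket: -A^-5 - A^3 + A^7, w = -3
1 component, writhe -3, over 11 crossings
det 3, colorings 9 of 3^11 — tricolorable
observation: w = -3 (over 11 crossings) is diagram-only; (-A^3)^(3) removes it from V


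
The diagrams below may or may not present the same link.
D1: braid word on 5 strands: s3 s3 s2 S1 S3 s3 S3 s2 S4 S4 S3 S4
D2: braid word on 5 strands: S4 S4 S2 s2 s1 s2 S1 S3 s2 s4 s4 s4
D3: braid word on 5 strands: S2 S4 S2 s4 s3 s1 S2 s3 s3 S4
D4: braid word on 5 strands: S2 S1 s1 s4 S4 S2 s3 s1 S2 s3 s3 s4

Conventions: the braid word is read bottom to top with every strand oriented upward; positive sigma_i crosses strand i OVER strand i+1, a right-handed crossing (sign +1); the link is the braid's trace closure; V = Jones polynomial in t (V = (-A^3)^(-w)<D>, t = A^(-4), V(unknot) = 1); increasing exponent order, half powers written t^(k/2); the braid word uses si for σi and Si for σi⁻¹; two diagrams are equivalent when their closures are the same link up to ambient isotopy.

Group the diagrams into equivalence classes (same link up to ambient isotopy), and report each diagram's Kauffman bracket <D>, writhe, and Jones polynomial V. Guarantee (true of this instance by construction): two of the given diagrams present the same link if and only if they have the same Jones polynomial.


classes: {D1} | {D2} | {D3, D4}
V(D1) = t^-2 - t^-1 + 1 - t + t^2  [12 crossings, <D> = A^-14 - A^-10 + A^-6 - A^-2 + A^2, w = -2]
V(D2) = 1  (w +2, c 12, <D> = A^6)
V(D3) = -t^-3 + 2t^-2 - 2t^-1 + 3 - 2t + 2t^2 - t^3  (w 0, c 10, <D> = -A^-12 + 2A^-8 - 2A^-4 + 3 - 2A^4 + 2A^8 - A^12)
V(D4) = -t^-3 + 2t^-2 - 2t^-1 + 3 - 2t + 2t^2 - t^3  [12 crossings, <D> = -A^-6 + 2A^-2 - 2A^2 + 3A^6 - 2A^10 + 2A^14 - A^18, w = +2]
note: V(t) takes 3 values over 4 diagrams, fixing the grouping


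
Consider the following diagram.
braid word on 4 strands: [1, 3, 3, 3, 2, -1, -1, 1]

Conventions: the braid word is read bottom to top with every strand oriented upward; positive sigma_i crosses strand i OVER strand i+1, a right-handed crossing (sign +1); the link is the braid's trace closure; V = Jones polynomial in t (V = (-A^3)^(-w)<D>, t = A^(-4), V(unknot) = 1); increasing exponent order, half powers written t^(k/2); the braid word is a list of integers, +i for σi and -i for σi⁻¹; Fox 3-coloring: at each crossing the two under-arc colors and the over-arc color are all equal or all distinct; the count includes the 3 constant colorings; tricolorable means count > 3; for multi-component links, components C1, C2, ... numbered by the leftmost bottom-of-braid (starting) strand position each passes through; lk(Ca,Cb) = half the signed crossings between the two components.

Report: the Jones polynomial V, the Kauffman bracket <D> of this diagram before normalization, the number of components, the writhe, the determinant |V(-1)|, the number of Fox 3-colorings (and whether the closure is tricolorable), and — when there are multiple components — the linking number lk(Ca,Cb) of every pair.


Jones polynomial: V(t) = -t^(1/2) - t^(3/2) - t^(5/2) + t^(9/2)
<D> = A^-6 - A^2 - A^6 - A^10; writhe +4
components 2, writhe +4 (8 crossings)
linking number lk(C1,C2) = 0
3-colorings: 27 of 3^8, det 0 — tricolorable
note: w = +4 shifts under R1 moves; the (-A^3)^(-4) factor cancels that in V


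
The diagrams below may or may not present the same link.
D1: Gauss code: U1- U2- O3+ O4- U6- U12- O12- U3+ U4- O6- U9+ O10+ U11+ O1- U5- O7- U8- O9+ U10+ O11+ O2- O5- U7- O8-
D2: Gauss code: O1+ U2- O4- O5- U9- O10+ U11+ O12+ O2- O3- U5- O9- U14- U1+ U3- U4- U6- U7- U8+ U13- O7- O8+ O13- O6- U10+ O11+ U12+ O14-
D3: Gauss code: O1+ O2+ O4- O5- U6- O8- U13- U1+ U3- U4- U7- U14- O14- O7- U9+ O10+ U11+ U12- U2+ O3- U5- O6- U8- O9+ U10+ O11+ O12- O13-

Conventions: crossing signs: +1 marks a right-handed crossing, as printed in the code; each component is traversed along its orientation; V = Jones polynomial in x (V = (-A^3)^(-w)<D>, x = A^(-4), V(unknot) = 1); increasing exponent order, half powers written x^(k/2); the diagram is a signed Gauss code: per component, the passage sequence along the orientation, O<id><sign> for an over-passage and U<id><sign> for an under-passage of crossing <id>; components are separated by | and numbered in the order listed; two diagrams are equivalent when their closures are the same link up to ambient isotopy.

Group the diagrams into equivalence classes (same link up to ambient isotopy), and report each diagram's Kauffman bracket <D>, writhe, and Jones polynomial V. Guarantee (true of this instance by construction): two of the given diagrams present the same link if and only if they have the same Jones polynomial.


classes: {D1, D2, D3}
V(D1) = 1  [12 crossings, <D> = A^-12, w = -4]
V(D2) = 1  (w -4, c 14, <D> = A^-12)
V(D3) = 1  (w -4, c 14, <D> = A^-12)
insight: all 3 diagrams share one V(x), hence one class


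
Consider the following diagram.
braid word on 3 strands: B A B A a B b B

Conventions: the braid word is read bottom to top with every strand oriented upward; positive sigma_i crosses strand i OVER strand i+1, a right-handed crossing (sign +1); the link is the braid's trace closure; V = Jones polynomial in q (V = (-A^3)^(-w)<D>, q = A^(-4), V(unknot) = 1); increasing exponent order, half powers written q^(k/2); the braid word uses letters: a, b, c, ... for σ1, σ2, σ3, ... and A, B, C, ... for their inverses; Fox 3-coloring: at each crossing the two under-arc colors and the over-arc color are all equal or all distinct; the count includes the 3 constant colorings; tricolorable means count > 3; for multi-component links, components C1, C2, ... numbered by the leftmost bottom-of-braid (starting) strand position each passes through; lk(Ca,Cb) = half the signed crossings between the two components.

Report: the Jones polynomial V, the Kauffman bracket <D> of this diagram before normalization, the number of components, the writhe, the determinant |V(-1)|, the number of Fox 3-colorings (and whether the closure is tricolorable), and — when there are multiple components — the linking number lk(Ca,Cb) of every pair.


Jones polynomial: V(q) = -q^-4 + q^-3 + q^-1
<D> = A^-8 + 1 - A^4; writhe -4
components 1, writhe -4 (8 crossings)
3-colorings: 9 of 3^8, det 3 — tricolorable
note: |V(-1)| = 3: so tricolorable, since 3 divides 3


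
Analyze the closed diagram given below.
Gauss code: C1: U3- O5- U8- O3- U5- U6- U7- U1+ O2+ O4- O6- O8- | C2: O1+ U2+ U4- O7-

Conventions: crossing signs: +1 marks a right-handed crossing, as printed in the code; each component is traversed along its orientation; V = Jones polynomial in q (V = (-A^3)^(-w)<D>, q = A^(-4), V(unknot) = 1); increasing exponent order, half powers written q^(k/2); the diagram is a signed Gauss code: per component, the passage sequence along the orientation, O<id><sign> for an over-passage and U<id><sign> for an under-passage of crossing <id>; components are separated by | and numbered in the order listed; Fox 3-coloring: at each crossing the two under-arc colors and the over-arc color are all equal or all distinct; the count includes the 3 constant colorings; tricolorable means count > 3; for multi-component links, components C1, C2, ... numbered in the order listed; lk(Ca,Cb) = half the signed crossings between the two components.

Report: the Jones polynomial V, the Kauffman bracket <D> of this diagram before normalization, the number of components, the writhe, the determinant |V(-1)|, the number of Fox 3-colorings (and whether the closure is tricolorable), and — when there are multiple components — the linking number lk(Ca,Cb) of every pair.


V(q) = q^(-9/2) - q^(-5/2) - q^(-3/2) - q^(-1/2)
bracket: -A^-10 - A^-6 - A^-2 + A^6, w = -4
2 components, writhe -4, over 8 crossings
lk(C1,C2) = 0
det 0, colorings 27 of 3^8 — tricolorable
observation: all 2 components of this link are unlinked algebraically


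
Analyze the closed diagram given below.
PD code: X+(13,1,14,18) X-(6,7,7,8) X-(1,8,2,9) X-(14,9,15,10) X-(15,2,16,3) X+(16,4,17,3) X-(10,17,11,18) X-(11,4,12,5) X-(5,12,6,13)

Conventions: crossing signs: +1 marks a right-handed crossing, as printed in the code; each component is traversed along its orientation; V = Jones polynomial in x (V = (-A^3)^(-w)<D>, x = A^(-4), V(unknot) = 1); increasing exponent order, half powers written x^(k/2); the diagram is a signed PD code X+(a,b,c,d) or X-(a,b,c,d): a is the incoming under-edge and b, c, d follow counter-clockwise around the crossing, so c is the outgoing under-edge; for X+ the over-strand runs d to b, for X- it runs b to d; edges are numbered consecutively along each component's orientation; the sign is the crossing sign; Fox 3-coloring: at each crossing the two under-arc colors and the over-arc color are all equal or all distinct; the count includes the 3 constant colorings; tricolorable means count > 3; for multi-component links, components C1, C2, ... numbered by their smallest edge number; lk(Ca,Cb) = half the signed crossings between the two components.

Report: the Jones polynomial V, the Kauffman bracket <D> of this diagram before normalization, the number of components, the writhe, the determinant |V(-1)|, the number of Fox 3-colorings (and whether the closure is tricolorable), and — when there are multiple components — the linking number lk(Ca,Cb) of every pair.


V = -x^-6 + x^-5 - x^-4 + 2x^-3 - x^-2 + x^-1
<D> = -A^-11 + A^-7 - 2A^-3 + A - A^5 + A^9 (w = -5)
1 component over 9 crossings, w = -5
3 Fox colorings among 3^9, |V(-1)| = 7: not tricolorable
why: the span of V is 5, forcing >= 5 crossings in any diagram


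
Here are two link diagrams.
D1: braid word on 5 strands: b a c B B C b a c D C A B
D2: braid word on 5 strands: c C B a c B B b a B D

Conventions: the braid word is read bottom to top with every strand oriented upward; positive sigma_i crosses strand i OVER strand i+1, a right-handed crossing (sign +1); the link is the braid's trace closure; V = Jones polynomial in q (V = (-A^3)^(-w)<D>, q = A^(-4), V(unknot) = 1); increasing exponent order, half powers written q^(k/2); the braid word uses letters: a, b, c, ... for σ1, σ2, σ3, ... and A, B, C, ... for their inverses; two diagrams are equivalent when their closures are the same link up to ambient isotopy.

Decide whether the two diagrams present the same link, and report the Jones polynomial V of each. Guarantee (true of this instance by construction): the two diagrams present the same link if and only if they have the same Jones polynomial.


equivalent: no
D1 (bracket A^-1 + A^7; 13 crossings at w = -1): V = -q^(-5/2) - q^(-1/2)
V(D2) = q^(-7/2) - 2q^(-5/2) + q^(-3/2) - 2q^(-1/2) + q^(1/2) - q^(3/2)  [11 crossings, <D> = A^-9 - A^-5 + 2A^-1 - A^3 + 2A^7 - A^11, w = -1]
observation: 2 values of V(q) split the 2 diagrams


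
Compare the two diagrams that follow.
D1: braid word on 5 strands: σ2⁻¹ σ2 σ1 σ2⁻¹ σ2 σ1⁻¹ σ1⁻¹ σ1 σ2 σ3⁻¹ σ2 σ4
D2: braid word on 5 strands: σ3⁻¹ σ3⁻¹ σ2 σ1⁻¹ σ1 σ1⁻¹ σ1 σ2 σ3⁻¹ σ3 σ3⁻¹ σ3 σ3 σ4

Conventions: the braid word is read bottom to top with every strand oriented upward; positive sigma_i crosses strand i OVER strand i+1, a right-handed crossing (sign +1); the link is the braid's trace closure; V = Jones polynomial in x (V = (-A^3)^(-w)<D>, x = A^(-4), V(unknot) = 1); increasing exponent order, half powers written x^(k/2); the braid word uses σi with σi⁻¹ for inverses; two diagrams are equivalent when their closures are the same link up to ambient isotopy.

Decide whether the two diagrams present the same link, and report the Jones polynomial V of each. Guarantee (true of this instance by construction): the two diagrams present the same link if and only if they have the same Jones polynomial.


equivalent: yes
D1 (bracket A^-6 + A^-2 + A^2 + A^6; 12 crossings at w = +2): V = 1 + x + x^2 + x^3
D2 (bracket A^-6 + A^-2 + A^2 + A^6; 14 crossings at w = +2): V = 1 + x + x^2 + x^3
key observation: one V(x) for all 2 diagrams — one class (guaranteed)


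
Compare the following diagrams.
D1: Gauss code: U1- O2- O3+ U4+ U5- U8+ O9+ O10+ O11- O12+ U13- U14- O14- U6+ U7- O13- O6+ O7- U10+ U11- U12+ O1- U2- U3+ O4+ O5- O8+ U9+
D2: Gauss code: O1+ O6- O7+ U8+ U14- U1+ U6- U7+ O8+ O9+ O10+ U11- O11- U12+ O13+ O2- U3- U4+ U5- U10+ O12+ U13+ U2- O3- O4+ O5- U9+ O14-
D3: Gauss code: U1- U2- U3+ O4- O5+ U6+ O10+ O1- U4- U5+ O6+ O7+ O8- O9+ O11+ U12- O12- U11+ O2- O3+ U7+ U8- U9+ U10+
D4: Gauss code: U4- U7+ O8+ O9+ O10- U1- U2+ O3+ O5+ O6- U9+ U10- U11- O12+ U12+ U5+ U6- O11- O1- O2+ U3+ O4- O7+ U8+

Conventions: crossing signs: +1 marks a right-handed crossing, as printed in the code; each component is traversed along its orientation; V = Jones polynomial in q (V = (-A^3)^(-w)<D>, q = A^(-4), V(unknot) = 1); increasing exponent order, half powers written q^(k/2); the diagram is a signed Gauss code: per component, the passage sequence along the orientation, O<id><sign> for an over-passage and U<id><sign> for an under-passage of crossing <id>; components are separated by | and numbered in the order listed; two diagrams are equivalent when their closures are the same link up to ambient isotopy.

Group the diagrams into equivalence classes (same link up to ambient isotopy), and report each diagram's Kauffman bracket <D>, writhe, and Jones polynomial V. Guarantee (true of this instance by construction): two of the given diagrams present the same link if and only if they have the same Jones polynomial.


grouping into links: {D1, D2, D3, D4}
V(D1) = 1  (w 0, c 14, <D> = 1)
V(D2) = 1  (w +2, c 14, <D> = A^6)
D3 (bracket A^6; 12 crossings at w = +2): V = 1
V(D4) = 1  (w +2, c 12, <D> = A^6)
why: all 4 diagrams share one V(q), hence one class


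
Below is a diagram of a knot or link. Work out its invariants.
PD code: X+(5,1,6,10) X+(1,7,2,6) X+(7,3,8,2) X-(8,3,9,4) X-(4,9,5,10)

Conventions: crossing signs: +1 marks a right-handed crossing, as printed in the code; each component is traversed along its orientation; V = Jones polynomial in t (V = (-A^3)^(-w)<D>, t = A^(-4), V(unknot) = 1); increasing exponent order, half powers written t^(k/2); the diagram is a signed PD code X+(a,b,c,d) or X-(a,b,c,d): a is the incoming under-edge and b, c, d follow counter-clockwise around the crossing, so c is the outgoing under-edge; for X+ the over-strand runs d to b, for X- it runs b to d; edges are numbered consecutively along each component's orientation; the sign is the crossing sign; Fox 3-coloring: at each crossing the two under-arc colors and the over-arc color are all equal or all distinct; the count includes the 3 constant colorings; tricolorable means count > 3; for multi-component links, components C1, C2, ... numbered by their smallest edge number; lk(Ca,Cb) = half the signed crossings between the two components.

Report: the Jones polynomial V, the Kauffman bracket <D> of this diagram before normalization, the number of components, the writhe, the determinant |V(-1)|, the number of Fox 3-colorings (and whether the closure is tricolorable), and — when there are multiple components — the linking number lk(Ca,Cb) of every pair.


V = 1
<D> = -A^3 (w = +1)
1 component over 5 crossings, w = +1
3 Fox colorings among 3^5, |V(-1)| = 1: not tricolorable
why: w = +1 shifts under R1 moves; the (-A^3)^(-1) factor cancels that in V


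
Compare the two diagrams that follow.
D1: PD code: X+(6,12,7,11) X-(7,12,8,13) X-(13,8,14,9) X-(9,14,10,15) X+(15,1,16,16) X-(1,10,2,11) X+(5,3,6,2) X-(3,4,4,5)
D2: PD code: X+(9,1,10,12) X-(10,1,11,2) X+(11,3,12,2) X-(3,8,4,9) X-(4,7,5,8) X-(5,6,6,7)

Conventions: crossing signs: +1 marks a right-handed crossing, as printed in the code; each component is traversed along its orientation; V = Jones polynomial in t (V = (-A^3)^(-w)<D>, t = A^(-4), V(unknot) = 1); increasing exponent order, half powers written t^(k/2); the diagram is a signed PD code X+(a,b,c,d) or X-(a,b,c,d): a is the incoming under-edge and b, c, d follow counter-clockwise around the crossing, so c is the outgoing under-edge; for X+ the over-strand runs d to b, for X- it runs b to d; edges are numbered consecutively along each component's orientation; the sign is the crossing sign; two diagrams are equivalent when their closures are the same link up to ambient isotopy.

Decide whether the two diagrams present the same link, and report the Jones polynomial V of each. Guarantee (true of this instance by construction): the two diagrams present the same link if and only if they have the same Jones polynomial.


equivalent: no
V(D1) = -t^-4 + t^-3 + t^-1  (w -2, c 8, <D> = A^-2 + A^6 - A^10)
V(D2) = 1  [6 crossings, <D> = A^-6, w = -2]
key observation: V(t) takes 2 values over 2 diagrams, fixing the grouping


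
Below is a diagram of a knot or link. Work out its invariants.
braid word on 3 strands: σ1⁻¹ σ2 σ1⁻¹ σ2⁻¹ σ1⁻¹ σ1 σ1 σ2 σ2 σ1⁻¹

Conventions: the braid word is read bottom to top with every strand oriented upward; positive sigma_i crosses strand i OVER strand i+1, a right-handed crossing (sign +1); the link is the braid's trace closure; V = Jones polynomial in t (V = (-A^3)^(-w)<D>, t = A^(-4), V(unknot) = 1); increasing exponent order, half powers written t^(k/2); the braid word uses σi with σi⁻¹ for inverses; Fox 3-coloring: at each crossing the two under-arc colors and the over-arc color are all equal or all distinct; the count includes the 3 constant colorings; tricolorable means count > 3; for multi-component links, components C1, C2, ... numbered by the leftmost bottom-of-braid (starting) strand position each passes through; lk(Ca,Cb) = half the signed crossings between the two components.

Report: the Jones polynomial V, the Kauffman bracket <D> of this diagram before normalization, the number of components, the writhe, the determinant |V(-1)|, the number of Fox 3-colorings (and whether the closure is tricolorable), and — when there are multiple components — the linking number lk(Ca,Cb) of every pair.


V = -t^-3 + 2t^-2 - 2t^-1 + 3 - 2t + 2t^2 - t^3
<D> = -A^-12 + 2A^-8 - 2A^-4 + 3 - 2A^4 + 2A^8 - A^12 (w = 0)
1 component over 10 crossings, w = 0
3 Fox colorings among 3^10, |V(-1)| = 13: not tricolorable
why: V spans 6 powers of t: at least 6 crossings in any diagram


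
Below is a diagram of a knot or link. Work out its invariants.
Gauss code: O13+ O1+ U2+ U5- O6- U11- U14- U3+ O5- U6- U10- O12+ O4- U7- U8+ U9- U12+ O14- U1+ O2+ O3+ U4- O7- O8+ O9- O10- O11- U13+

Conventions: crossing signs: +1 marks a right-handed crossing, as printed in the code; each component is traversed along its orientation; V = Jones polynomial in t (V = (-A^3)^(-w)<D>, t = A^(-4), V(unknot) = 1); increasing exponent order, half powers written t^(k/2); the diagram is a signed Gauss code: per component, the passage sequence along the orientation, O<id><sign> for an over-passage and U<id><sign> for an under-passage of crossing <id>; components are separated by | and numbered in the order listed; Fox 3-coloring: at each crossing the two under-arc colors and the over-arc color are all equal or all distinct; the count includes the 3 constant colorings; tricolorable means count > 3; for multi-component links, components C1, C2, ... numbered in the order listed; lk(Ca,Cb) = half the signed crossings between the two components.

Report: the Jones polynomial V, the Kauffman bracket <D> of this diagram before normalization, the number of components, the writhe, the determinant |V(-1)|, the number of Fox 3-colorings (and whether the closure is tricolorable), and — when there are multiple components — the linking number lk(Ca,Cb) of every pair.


V = -t^-6 + 2t^-5 - 2t^-4 + 3t^-3 - 3t^-2 + 2t^-1 - 1 + t
<D> = A^-10 - A^-6 + 2A^-2 - 3A^2 + 3A^6 - 2A^10 + 2A^14 - A^18 (w = -2)
1 component over 14 crossings, w = -2
9 Fox colorings among 3^14, |V(-1)| = 15: tricolorable
why: w = -2 (over 14 crossings) is diagram-only; (-A^3)^(2) removes it from V


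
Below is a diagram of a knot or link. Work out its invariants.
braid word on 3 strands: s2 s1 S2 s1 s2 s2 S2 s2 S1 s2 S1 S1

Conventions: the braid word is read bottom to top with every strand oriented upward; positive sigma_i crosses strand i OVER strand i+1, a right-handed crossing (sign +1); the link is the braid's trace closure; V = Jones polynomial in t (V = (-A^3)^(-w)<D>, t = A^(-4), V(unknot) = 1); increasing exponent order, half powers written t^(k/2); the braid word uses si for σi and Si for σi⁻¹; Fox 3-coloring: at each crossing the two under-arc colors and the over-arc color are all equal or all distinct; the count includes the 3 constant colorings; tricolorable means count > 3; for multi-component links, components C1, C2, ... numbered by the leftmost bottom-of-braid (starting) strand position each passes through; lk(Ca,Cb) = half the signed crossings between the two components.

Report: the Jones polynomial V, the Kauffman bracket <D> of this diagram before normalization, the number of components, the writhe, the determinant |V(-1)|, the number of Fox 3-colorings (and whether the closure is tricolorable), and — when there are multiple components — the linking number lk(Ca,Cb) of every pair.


Jones polynomial: V(t) = t^-2 - 2t^-1 + 3 - 3t + 4t^2 - 3t^3 + 2t^4 - 2t^5 + t^6
<D> = A^-18 - 2A^-14 + 2A^-10 - 3A^-6 + 4A^-2 - 3A^2 + 3A^6 - 2A^10 + A^14; writhe +2
components 1, writhe +2 (12 crossings)
3-colorings: 9 of 3^12, det 21 — tricolorable
note: w = +2 shifts under R1 moves; the (-A^3)^(-2) factor cancels that in V


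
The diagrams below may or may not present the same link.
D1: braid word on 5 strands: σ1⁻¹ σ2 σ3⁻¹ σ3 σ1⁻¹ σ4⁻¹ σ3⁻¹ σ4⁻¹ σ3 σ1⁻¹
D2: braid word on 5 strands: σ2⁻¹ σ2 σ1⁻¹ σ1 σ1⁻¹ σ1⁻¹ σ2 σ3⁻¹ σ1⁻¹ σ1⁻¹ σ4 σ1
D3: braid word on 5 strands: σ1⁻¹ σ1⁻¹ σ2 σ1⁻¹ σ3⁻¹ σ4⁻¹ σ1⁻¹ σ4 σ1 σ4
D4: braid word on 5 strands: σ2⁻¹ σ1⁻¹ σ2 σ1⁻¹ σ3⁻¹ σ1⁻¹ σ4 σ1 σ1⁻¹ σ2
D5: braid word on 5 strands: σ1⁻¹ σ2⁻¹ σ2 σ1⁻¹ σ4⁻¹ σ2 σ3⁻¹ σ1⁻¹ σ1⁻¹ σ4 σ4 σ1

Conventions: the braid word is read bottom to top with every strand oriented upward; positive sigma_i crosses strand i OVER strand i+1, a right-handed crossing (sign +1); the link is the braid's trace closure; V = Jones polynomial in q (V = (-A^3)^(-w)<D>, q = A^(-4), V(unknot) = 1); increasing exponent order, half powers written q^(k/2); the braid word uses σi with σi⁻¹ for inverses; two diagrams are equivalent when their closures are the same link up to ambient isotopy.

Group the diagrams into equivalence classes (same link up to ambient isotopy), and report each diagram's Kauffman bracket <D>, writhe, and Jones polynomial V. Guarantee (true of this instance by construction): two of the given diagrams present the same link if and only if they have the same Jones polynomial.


classes: {D1, D2, D3, D4, D5}
V(D1) = -q^-4 + q^-3 + q^-1  [10 crossings, <D> = A^-8 + 1 - A^4, w = -4]
V(D2) = -q^-4 + q^-3 + q^-1  (w -2, c 12, <D> = A^-2 + A^6 - A^10)
V(D3) = -q^-4 + q^-3 + q^-1  [10 crossings, <D> = A^-2 + A^6 - A^10, w = -2]
V(D4) = -q^-4 + q^-3 + q^-1  (w -2, c 10, <D> = A^-2 + A^6 - A^10)
D5 (bracket A^-2 + A^6 - A^10; 12 crossings at w = -2): V = -q^-4 + q^-3 + q^-1
note: all 5 diagrams share one V(q), hence one class


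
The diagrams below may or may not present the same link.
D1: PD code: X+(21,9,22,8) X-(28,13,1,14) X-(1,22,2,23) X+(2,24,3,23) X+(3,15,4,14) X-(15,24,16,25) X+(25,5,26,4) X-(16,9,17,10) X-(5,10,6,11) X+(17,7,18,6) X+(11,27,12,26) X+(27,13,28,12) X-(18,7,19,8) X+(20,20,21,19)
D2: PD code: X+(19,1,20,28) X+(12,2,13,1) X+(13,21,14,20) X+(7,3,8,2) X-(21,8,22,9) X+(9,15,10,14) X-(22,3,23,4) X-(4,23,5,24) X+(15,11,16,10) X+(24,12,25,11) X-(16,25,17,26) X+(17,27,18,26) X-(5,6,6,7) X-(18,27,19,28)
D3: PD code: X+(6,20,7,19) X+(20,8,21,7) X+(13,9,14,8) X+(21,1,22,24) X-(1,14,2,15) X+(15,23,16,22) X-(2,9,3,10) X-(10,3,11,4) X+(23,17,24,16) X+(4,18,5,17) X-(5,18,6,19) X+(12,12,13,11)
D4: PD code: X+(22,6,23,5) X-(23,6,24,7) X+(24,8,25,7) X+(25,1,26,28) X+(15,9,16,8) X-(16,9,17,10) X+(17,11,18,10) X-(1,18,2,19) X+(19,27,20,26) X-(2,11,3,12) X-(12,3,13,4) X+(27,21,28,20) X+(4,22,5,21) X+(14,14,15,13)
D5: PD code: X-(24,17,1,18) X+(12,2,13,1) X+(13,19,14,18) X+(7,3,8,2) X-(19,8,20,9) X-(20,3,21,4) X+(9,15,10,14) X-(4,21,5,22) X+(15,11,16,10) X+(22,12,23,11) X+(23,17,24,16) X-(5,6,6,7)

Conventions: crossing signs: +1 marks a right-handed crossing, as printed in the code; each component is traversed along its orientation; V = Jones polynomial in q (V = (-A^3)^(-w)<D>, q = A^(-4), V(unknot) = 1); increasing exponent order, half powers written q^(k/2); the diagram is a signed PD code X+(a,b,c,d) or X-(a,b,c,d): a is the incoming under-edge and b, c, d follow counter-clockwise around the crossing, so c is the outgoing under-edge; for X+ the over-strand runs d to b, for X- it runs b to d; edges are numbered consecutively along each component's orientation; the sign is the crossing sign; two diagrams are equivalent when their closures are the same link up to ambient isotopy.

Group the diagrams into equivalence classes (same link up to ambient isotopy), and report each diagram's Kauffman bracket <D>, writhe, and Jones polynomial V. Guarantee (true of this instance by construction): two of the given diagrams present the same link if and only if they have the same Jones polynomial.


classes: {D1} | {D2, D3, D4, D5}
V(D1) = q + q^3 - q^4  [14 crossings, <D> = -A^-10 + A^-6 + A^2, w = +2]
V(D2) = q^-1 - 2 + 3q - 3q^2 + 4q^3 - 3q^4 + 2q^5 - q^6  (w +2, c 14, <D> = -A^-18 + 2A^-14 - 3A^-10 + 4A^-6 - 3A^-2 + 3A^2 - 2A^6 + A^10)
D3 (bracket -A^-12 + 2A^-8 - 3A^-4 + 4 - 3A^4 + 3A^8 - 2A^12 + A^16; 12 crossings at w = +4): V = q^-1 - 2 + 3q - 3q^2 + 4q^3 - 3q^4 + 2q^5 - q^6
V(D4) = q^-1 - 2 + 3q - 3q^2 + 4q^3 - 3q^4 + 2q^5 - q^6  [14 crossings, <D> = -A^-12 + 2A^-8 - 3A^-4 + 4 - 3A^4 + 3A^8 - 2A^12 + A^16, w = +4]
V(D5) = q^-1 - 2 + 3q - 3q^2 + 4q^3 - 3q^4 + 2q^5 - q^6  [12 crossings, <D> = -A^-18 + 2A^-14 - 3A^-10 + 4A^-6 - 3A^-2 + 3A^2 - 2A^6 + A^10, w = +2]
insight: V(q) takes 2 values over 5 diagrams, fixing the grouping


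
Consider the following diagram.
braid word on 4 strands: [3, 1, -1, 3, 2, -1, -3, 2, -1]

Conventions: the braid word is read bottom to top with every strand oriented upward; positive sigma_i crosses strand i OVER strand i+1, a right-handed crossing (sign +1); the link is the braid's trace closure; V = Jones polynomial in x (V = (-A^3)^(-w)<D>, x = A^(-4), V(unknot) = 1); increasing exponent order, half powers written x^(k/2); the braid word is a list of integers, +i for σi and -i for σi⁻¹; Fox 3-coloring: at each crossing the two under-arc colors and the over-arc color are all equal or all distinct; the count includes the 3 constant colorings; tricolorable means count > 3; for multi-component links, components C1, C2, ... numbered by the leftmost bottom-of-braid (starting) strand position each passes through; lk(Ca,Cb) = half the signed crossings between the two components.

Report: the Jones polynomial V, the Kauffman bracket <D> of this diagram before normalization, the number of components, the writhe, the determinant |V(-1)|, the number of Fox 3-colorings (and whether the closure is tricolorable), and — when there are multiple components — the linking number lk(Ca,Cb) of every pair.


V = x^-2 - x^-1 + 2 - 2x + x^2 - x^3 + x^4
<D> = -A^-13 + A^-9 - A^-5 + 2A^-1 - 2A^3 + A^7 - A^11 (w = +1)
1 component over 9 crossings, w = +1
9 Fox colorings among 3^9, |V(-1)| = 9: tricolorable
why: V spans 6 powers of x: at least 6 crossings in any diagram


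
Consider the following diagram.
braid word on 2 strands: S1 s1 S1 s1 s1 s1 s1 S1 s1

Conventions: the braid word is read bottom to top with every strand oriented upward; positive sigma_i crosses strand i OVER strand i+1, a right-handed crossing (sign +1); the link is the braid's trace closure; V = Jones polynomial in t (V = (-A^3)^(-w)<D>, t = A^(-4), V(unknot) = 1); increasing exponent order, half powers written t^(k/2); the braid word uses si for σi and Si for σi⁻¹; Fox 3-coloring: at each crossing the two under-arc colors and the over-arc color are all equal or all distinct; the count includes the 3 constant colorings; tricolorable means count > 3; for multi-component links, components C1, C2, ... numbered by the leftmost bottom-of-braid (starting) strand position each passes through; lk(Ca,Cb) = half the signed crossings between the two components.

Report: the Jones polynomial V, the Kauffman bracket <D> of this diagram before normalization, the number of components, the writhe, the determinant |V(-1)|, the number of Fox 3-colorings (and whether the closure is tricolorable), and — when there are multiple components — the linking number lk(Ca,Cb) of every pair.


V = t + t^3 - t^4
<D> = A^-7 - A^-3 - A^5 (w = +3)
1 component over 9 crossings, w = +3
9 Fox colorings among 3^9, |V(-1)| = 3: tricolorable
why: V spans 3 powers of t: at least 3 crossings in any diagram


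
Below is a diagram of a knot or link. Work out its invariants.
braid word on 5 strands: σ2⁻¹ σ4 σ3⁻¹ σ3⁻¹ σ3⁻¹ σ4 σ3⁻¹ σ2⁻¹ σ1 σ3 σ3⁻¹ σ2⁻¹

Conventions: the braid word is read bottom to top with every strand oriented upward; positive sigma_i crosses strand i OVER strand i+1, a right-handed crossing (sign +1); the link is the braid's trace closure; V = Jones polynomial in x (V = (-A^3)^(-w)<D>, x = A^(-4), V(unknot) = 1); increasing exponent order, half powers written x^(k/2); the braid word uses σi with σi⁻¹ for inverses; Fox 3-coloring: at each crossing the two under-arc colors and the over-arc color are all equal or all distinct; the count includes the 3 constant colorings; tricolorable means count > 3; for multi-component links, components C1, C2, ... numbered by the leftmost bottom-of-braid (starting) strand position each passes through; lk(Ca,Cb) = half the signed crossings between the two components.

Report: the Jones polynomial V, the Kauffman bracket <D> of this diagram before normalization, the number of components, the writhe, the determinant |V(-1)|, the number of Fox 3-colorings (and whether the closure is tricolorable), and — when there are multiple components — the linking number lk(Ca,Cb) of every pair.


V(x) = -x^-9 + 3x^-8 - 4x^-7 + 5x^-6 - 6x^-5 + 5x^-4 - 4x^-3 + 3x^-2 - x^-1 + 1
bracket: A^-12 - A^-8 + 3A^-4 - 4 + 5A^4 - 6A^8 + 5A^12 - 4A^16 + 3A^20 - A^24, w = -4
1 component, writhe -4, over 12 crossings
det 33, colorings 9 of 3^12 — tricolorable
observation: inverse pairs cancel, leaving σ2⁻¹ σ4 σ3⁻¹ σ3⁻¹ σ3⁻¹ σ4 σ3⁻¹ σ2⁻¹ σ1 σ2⁻¹


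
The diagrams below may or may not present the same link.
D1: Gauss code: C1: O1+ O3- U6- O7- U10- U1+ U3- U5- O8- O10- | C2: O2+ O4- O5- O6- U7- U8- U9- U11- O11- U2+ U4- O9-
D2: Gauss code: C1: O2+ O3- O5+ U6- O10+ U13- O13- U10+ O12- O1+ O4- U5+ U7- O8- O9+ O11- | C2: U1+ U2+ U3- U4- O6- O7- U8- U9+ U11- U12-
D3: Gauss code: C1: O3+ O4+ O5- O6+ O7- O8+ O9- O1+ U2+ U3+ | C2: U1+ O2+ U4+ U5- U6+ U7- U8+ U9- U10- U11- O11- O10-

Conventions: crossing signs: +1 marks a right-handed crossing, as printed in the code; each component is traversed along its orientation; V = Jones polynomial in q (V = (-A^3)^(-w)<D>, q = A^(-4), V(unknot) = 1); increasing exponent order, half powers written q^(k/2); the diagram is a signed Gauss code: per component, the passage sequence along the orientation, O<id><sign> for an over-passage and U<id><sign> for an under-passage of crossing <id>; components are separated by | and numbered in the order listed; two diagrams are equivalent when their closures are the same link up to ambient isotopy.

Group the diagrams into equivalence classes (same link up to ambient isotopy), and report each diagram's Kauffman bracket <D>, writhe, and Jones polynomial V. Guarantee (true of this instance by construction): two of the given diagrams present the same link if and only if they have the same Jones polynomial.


equivalence classes: {D1} | {D2} | {D3}
D1 (bracket A^-15 + A^-7 - A^-3 + A; 11 crossings at w = -7): V = -q^(-11/2) + q^(-9/2) - q^(-7/2) - q^(-3/2)
D2 (bracket A^-7 - A^-3 + A + A^9; 13 crossings at w = -3): V = -q^(-9/2) - q^(-5/2) + q^(-3/2) - q^(-1/2)
D3 (bracket A^-7 + A; 11 crossings at w = +1): V = -q^(1/2) - q^(5/2)
key observation: comparing 3 Jones polynomials yields 3 groups


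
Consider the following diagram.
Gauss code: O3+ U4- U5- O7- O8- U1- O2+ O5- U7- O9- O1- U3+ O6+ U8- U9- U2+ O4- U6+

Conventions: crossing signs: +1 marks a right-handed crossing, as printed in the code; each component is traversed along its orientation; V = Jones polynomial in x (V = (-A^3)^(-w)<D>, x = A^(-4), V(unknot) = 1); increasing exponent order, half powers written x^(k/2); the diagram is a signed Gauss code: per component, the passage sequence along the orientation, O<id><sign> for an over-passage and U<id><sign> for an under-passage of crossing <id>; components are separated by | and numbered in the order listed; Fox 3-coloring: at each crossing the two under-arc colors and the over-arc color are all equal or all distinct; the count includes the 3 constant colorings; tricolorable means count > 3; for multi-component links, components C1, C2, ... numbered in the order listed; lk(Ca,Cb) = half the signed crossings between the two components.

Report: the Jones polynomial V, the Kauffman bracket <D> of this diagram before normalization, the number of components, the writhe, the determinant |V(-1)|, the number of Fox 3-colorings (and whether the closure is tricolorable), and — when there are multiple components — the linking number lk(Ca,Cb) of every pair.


V(x) = -x^-6 + 2x^-5 - 2x^-4 + 3x^-3 - 3x^-2 + 2x^-1 - 1 + x
bracket: -A^-13 + A^-9 - 2A^-5 + 3A^-1 - 3A^3 + 2A^7 - 2A^11 + A^15, w = -3
1 component, writhe -3, over 9 crossings
det 15, colorings 9 of 3^9 — tricolorable
observation: w = -3 shifts under R1 moves; the (-A^3)^(3) factor cancels that in V


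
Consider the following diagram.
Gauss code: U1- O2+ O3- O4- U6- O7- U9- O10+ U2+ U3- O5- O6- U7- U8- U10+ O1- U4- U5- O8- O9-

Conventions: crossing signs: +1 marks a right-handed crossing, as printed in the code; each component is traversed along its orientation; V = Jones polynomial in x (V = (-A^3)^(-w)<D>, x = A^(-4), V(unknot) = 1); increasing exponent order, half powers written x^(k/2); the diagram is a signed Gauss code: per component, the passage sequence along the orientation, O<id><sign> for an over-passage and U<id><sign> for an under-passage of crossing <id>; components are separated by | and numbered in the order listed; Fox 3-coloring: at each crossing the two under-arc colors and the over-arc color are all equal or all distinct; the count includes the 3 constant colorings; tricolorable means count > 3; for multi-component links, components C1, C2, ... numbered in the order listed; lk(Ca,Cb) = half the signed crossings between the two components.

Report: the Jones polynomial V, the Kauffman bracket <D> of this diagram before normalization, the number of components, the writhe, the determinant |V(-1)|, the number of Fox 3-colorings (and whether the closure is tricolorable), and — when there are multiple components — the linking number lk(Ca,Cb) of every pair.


V = -x^-7 + x^-6 - x^-5 + x^-4 + x^-2
<D> = A^-10 + A^-2 - A^2 + A^6 - A^10 (w = -6)
1 component over 10 crossings, w = -6
3 Fox colorings among 3^10, |V(-1)| = 5: not tricolorable
why: w = -6 (over 10 crossings) is diagram-only; (-A^3)^(6) removes it from V


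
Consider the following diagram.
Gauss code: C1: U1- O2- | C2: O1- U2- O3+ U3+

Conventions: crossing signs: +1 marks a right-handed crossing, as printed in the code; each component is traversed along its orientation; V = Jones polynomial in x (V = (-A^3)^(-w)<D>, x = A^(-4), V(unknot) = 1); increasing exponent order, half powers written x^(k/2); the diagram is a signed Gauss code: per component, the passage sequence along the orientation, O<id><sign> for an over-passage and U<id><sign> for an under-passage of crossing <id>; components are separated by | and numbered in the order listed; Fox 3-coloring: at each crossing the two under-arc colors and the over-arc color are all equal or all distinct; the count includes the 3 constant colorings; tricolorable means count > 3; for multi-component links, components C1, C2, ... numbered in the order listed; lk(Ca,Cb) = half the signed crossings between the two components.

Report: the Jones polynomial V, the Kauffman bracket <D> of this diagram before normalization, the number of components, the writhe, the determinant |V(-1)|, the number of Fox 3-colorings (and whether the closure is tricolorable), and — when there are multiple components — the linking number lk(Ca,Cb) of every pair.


V = -x^(-5/2) - x^(-1/2)
<D> = A^-1 + A^7 (w = -1)
2 components over 3 crossings, w = -1
lk(C1,C2): -1
3 Fox colorings among 3^3, |V(-1)| = 2: not tricolorable
why: |V(-1)| = 2: so not tricolorable, since 3 does not divide 2
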